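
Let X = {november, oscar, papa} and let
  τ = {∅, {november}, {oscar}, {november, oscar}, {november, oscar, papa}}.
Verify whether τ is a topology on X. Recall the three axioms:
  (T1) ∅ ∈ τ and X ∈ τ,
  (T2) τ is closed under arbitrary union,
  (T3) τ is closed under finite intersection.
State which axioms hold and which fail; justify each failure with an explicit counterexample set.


τ IS a topology on X.

Axiom (T1): ∅ ∈ τ? Yes; X ∈ τ? Yes.
Axiom (T2/T3): check pairwise unions and intersections of members of τ.
All pairwise intersections and unions checked — each lies in τ. Therefore τ satisfies (T1), (T2), (T3): it IS a topology on X.


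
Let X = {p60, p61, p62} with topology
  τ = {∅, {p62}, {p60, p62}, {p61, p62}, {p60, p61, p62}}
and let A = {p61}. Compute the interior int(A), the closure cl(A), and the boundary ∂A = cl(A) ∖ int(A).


int(A) = ∅, cl(A) = {p61}, ∂A = {p61}.

Closed sets in (X, τ) are complements of opens:
  closed(X, τ) = {∅, {p60}, {p61}, {p60, p61}, {p60, p61, p62}}.
int(A) = ⋃ {U ∈ τ : U ⊆ A}. Opens contained in A: ∅.
Taking the union of these: int(A) = ∅.
cl(A) = ⋂ {C closed : A ⊆ C}. Closed sets containing A: {p61}, {p60, p61}, {p60, p61, p62}.
Intersecting these: cl(A) = {p61}.
∂A = cl(A) ∖ int(A) = {p61} ∖ ∅ = {p61}.


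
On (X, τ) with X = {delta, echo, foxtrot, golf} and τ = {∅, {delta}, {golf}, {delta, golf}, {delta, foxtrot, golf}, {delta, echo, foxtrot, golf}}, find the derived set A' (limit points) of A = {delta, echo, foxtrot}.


A' = {echo, foxtrot}

For each x ∈ X, list the open sets U ∈ τ with x ∈ U, then check whether U ∩ (A ∖ {x}) ≠ ∅ for every such U.
  x = delta: open {delta} ∋ x has {delta} ∩ (A ∖ {delta}) = ∅, so x is NOT a limit point.
  x = echo: opens ∋ x are {delta, echo, foxtrot, golf}; each meets A ∖ {echo}, so x IS a limit point.
  x = foxtrot: opens ∋ x are {delta, foxtrot, golf}, {delta, echo, foxtrot, golf}; each meets A ∖ {foxtrot}, so x IS a limit point.
  x = golf: open {golf} ∋ x has {golf} ∩ (A ∖ {golf}) = ∅, so x is NOT a limit point.
Collecting: A' = {echo, foxtrot}.


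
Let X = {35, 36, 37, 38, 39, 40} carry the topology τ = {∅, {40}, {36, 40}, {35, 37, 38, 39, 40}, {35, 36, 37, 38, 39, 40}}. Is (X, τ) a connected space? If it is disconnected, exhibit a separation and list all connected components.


(X, τ) is connected.

Find clopen sets (U ∈ τ with X ∖ U ∈ τ):
  U = ∅, X ∖ U = {35, 36, 37, 38, 39, 40} — both open, so U is clopen.
  U = {35, 36, 37, 38, 39, 40}, X ∖ U = ∅ — both open, so U is clopen.
Only trivial clopens (∅ and X) exist, so (X, τ) is connected.
Compute connected components by grouping points that agree on all clopens:
  component: {35, 36, 37, 38, 39, 40}


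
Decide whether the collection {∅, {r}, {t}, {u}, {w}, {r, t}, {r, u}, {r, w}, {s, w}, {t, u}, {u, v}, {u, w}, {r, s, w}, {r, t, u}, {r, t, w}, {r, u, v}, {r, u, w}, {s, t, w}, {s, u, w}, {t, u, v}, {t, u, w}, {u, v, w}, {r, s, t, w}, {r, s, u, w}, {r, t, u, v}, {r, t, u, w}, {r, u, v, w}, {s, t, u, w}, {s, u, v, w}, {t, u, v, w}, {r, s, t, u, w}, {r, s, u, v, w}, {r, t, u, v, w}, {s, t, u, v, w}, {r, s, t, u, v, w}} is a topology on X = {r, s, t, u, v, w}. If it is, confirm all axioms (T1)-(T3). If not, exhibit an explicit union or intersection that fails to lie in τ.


τ is NOT a topology on X.

Axiom (T1): ∅ ∈ τ? Yes; X ∈ τ? Yes.
Axiom (T2/T3): check pairwise unions and intersections of members of τ.
Counterexample for (T2): {t} ∪ {w} = {t, w} ∉ τ. Therefore τ is NOT a topology.


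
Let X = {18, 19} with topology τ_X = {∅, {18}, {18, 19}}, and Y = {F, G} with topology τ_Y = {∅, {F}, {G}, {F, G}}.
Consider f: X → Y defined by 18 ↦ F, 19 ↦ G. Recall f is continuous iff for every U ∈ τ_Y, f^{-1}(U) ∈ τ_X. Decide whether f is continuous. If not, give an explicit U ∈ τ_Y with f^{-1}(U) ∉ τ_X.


f is NOT continuous.

Compute f^{-1}(U) for each U ∈ τ_Y:
  U = ∅: f^{-1}(U) = ∅ ∈ τ_X ✓.
  U = {F}: f^{-1}(U) = {18} ∈ τ_X ✓.
  U = {G}: f^{-1}(U) = {19} ∉ τ_X ✗.
  U = {F, G}: f^{-1}(U) = {18, 19} ∈ τ_X ✓.
Found U = {G} with f^{-1}(U) = {19} not in τ_X. Therefore f is NOT continuous.


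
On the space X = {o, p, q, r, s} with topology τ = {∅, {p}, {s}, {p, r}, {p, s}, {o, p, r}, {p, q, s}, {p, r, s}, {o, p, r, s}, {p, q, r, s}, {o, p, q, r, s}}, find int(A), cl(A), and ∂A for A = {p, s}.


int(A) = {p, s}, cl(A) = {o, p, q, r, s}, ∂A = {o, q, r}.

Closed sets in (X, τ) are complements of opens:
  closed(X, τ) = {∅, {o}, {q}, {o, q}, {o, r}, {q, s}, {o, q, r}, {o, q, s}, {o, p, q, r}, {o, q, r, s}, {o, p, q, r, s}}.
int(A) = ⋃ {U ∈ τ : U ⊆ A}. Opens contained in A: ∅, {p}, {s}, {p, s}.
Taking the union of these: int(A) = {p, s}.
cl(A) = ⋂ {C closed : A ⊆ C}. Closed sets containing A: {o, p, q, r, s}.
Intersecting these: cl(A) = {o, p, q, r, s}.
∂A = cl(A) ∖ int(A) = {o, p, q, r, s} ∖ {p, s} = {o, q, r}.


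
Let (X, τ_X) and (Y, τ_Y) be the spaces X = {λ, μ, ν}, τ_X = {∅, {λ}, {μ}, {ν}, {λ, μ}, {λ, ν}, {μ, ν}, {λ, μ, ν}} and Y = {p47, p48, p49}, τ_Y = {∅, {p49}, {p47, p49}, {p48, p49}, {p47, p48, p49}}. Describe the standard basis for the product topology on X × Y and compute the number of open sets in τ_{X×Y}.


Basis B = {∅ × ∅, {λ} × {p49}, {μ} × {p49}, {ν} × {p49}, {λ} × {p47, p49}, {λ} × {p48, p49}, {λ, μ} × {p49}, {λ, ν} × {p49}, {μ} × {p47, p49}, {μ} × {p48, p49}, {μ, ν} × {p49}, {ν} × {p47, p49}, {ν} × {p48, p49}, {λ} × {p47, p48, p49}, {λ, μ, ν} × {p49}, {μ} × {p47, p48, p49}, {ν} × {p47, p48, p49}, {λ, μ} × {p47, p49}, {λ, ν} × {p47, p49}, {λ, μ} × {p48, p49}, {λ, ν} × {p48, p49}, {μ, ν} × {p47, p49}, {μ, ν} × {p48, p49}, {λ, μ} × {p47, p48, p49}, {λ, ν} × {p47, p48, p49}, {λ, μ, ν} × {p47, p49}, {λ, μ, ν} × {p48, p49}, {μ, ν} × {p47, p48, p49}, {λ, μ, ν} × {p47, p48, p49}}; |τ_{X×Y}| = 125.

Enumerate products U × V with U ∈ τ_X, V ∈ τ_Y (deduplicated):
  ∅ × ∅ = {} (∅)
  {λ} × {p49} = {(λ,p49)}
  {μ} × {p49} = {(μ,p49)}
  {ν} × {p49} = {(ν,p49)}
  {λ} × {p47, p49} = {(λ,p47), (λ,p49)}
  {λ} × {p48, p49} = {(λ,p48), (λ,p49)}
  {λ, μ} × {p49} = {(λ,p49), (μ,p49)}
  {λ, ν} × {p49} = {(λ,p49), (ν,p49)}
  {μ} × {p47, p49} = {(μ,p47), (μ,p49)}
  {μ} × {p48, p49} = {(μ,p48), (μ,p49)}
  {μ, ν} × {p49} = {(μ,p49), (ν,p49)}
  {ν} × {p47, p49} = {(ν,p47), (ν,p49)}
  {ν} × {p48, p49} = {(ν,p48), (ν,p49)}
  {λ} × {p47, p48, p49} = {(λ,p47), (λ,p48), (λ,p49)}
  {λ, μ, ν} × {p49} = {(λ,p49), (μ,p49), (ν,p49)}
  {μ} × {p47, p48, p49} = {(μ,p47), (μ,p48), (μ,p49)}
  {ν} × {p47, p48, p49} = {(ν,p47), (ν,p48), (ν,p49)}
  {λ, μ} × {p47, p49} = {(λ,p47), (λ,p49), (μ,p47), (μ,p49)}
  {λ, ν} × {p47, p49} = {(λ,p47), (λ,p49), (ν,p47), (ν,p49)}
  {λ, μ} × {p48, p49} = {(λ,p48), (λ,p49), (μ,p48), (μ,p49)}
  {λ, ν} × {p48, p49} = {(λ,p48), (λ,p49), (ν,p48), (ν,p49)}
  {μ, ν} × {p47, p49} = {(μ,p47), (μ,p49), (ν,p47), (ν,p49)}
  {μ, ν} × {p48, p49} = {(μ,p48), (μ,p49), (ν,p48), (ν,p49)}
  {λ, μ} × {p47, p48, p49} = {(λ,p47), (λ,p48), (λ,p49), (μ,p47), (μ,p48), (μ,p49)}
  {λ, ν} × {p47, p48, p49} = {(λ,p47), (λ,p48), (λ,p49), (ν,p47), (ν,p48), (ν,p49)}
  {λ, μ, ν} × {p47, p49} = {(λ,p47), (λ,p49), (μ,p47), (μ,p49), (ν,p47), (ν,p49)}
  {λ, μ, ν} × {p48, p49} = {(λ,p48), (λ,p49), (μ,p48), (μ,p49), (ν,p48), (ν,p49)}
  {μ, ν} × {p47, p48, p49} = {(μ,p47), (μ,p48), (μ,p49), (ν,p47), (ν,p48), (ν,p49)}
  {λ, μ, ν} × {p47, p48, p49} = {(λ,p47), (λ,p48), (λ,p49), (μ,p47), (μ,p48), (μ,p49), (ν,p47), (ν,p48), (ν,p49)}
These 29 distinct sets form the basis B.
Close under arbitrary unions to get τ_{X×Y}; counting gives |τ_{X×Y}| = 125.


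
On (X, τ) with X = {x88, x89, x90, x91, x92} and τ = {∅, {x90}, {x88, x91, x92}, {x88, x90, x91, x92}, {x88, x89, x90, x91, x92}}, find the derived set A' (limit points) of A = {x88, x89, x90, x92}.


A' = {x88, x89, x91, x92}

For each x ∈ X, list the open sets U ∈ τ with x ∈ U, then check whether U ∩ (A ∖ {x}) ≠ ∅ for every such U.
  x = x88: opens ∋ x are {x88, x91, x92}, {x88, x90, x91, x92}, {x88, x89, x90, x91, x92}; each meets A ∖ {x88}, so x IS a limit point.
  x = x89: opens ∋ x are {x88, x89, x90, x91, x92}; each meets A ∖ {x89}, so x IS a limit point.
  x = x90: open {x90} ∋ x has {x90} ∩ (A ∖ {x90}) = ∅, so x is NOT a limit point.
  x = x91: opens ∋ x are {x88, x91, x92}, {x88, x90, x91, x92}, {x88, x89, x90, x91, x92}; each meets A ∖ {x91}, so x IS a limit point.
  x = x92: opens ∋ x are {x88, x91, x92}, {x88, x90, x91, x92}, {x88, x89, x90, x91, x92}; each meets A ∖ {x92}, so x IS a limit point.
Collecting: A' = {x88, x89, x91, x92}.


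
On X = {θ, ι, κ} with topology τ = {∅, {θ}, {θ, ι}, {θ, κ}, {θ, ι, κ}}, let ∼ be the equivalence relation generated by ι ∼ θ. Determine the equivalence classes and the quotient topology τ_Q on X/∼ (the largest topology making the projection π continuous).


X/∼ = {[θ=ι], [κ]}; |τ_Q| = 3.

Equivalence classes: [θ=ι], [κ].
Quotient map π: X → X/∼ sends θ ↦ [θ=ι], ι ↦ [θ=ι], κ ↦ [κ].
For each subset V ⊆ X/∼, compute π^{-1}(V) ⊆ X and check whether π^{-1}(V) ∈ τ. V is open in τ_Q iff π^{-1}(V) ∈ τ.
  V = {}: π^{-1}(V) = ∅ ∈ τ ✓.
  V = {[θ=ι]}: π^{-1}(V) = {θ, ι} ∈ τ ✓.
  V = {[κ]}: π^{-1}(V) = {κ} ∉ τ ✗.
  V = {[θ=ι], [κ]}: π^{-1}(V) = {θ, ι, κ} ∈ τ ✓.
Open sets in the quotient: τ_Q = {{}, {[θ=ι]}, {[θ=ι], [κ]}} (3 elements).


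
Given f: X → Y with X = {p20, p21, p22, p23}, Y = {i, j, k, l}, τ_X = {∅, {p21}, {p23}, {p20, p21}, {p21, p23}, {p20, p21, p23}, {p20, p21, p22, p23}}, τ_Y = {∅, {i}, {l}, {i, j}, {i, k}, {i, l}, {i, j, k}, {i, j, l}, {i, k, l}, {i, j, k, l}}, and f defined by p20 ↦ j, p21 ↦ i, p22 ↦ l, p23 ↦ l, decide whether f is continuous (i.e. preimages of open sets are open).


f is NOT continuous.

Compute f^{-1}(U) for each U ∈ τ_Y:
  U = ∅: f^{-1}(U) = ∅ ∈ τ_X ✓.
  U = {i}: f^{-1}(U) = {p21} ∈ τ_X ✓.
  U = {l}: f^{-1}(U) = {p22, p23} ∉ τ_X ✗.
  U = {i, j}: f^{-1}(U) = {p20, p21} ∈ τ_X ✓.
  U = {i, k}: f^{-1}(U) = {p21} ∈ τ_X ✓.
  U = {i, l}: f^{-1}(U) = {p21, p22, p23} ∉ τ_X ✗.
  U = {i, j, k}: f^{-1}(U) = {p20, p21} ∈ τ_X ✓.
  U = {i, j, l}: f^{-1}(U) = {p20, p21, p22, p23} ∈ τ_X ✓.
  U = {i, k, l}: f^{-1}(U) = {p21, p22, p23} ∉ τ_X ✗.
  U = {i, j, k, l}: f^{-1}(U) = {p20, p21, p22, p23} ∈ τ_X ✓.
Found U = {l} with f^{-1}(U) = {p22, p23} not in τ_X. Therefore f is NOT continuous.


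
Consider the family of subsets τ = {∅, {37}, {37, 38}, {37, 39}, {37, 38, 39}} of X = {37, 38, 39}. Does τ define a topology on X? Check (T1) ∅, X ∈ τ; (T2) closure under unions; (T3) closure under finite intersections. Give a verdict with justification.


τ IS a topology on X.

Axiom (T1): ∅ ∈ τ? Yes; X ∈ τ? Yes.
Axiom (T2/T3): check pairwise unions and intersections of members of τ.
All pairwise intersections and unions checked — each lies in τ. Therefore τ satisfies (T1), (T2), (T3): it IS a topology on X.


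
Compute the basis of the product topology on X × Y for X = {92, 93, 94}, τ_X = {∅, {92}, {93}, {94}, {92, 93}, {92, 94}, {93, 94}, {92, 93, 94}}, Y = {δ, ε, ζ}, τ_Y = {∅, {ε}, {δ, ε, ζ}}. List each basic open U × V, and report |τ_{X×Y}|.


Basis B = {∅ × ∅, {92} × {ε}, {93} × {ε}, {94} × {ε}, {92, 93} × {ε}, {92, 94} × {ε}, {93, 94} × {ε}, {92} × {δ, ε, ζ}, {92, 93, 94} × {ε}, {93} × {δ, ε, ζ}, {94} × {δ, ε, ζ}, {92, 93} × {δ, ε, ζ}, {92, 94} × {δ, ε, ζ}, {93, 94} × {δ, ε, ζ}, {92, 93, 94} × {δ, ε, ζ}}; |τ_{X×Y}| = 27.

Enumerate products U × V with U ∈ τ_X, V ∈ τ_Y (deduplicated):
  ∅ × ∅ = {} (∅)
  {92} × {ε} = {(92,ε)}
  {93} × {ε} = {(93,ε)}
  {94} × {ε} = {(94,ε)}
  {92, 93} × {ε} = {(92,ε), (93,ε)}
  {92, 94} × {ε} = {(92,ε), (94,ε)}
  {93, 94} × {ε} = {(93,ε), (94,ε)}
  {92} × {δ, ε, ζ} = {(92,δ), (92,ε), (92,ζ)}
  {92, 93, 94} × {ε} = {(92,ε), (93,ε), (94,ε)}
  {93} × {δ, ε, ζ} = {(93,δ), (93,ε), (93,ζ)}
  {94} × {δ, ε, ζ} = {(94,δ), (94,ε), (94,ζ)}
  {92, 93} × {δ, ε, ζ} = {(92,δ), (92,ε), (92,ζ), (93,δ), (93,ε), (93,ζ)}
  {92, 94} × {δ, ε, ζ} = {(92,δ), (92,ε), (92,ζ), (94,δ), (94,ε), (94,ζ)}
  {93, 94} × {δ, ε, ζ} = {(93,δ), (93,ε), (93,ζ), (94,δ), (94,ε), (94,ζ)}
  {92, 93, 94} × {δ, ε, ζ} = {(92,δ), (92,ε), (92,ζ), (93,δ), (93,ε), (93,ζ), (94,δ), (94,ε), (94,ζ)}
These 15 distinct sets form the basis B.
Close under arbitrary unions to get τ_{X×Y}; counting gives |τ_{X×Y}| = 27.


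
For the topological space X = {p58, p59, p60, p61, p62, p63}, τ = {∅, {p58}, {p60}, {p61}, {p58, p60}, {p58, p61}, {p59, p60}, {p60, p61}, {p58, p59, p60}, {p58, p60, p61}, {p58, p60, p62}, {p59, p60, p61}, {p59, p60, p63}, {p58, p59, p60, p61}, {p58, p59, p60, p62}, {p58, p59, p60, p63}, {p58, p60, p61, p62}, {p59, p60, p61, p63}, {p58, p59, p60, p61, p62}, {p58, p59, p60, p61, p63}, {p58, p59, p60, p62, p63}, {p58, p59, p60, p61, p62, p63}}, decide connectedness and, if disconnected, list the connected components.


(X, τ) is disconnected; components = [{p61}, {p58, p59, p60, p62, p63}].

Find clopen sets (U ∈ τ with X ∖ U ∈ τ):
  U = ∅, X ∖ U = {p58, p59, p60, p61, p62, p63} — both open, so U is clopen.
  U = {p61}, X ∖ U = {p58, p59, p60, p62, p63} — both open, so U is clopen.
  U = {p58, p59, p60, p62, p63}, X ∖ U = {p61} — both open, so U is clopen.
  U = {p58, p59, p60, p61, p62, p63}, X ∖ U = ∅ — both open, so U is clopen.
Nontrivial clopen(s) exist: e.g. {p58, p59, p60, p62, p63}. So (X, τ) is disconnected.
Compute connected components by grouping points that agree on all clopens:
  component: {p61}
  component: {p58, p59, p60, p62, p63}


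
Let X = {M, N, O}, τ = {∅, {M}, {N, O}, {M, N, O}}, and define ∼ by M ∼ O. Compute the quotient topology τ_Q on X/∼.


X/∼ = {[M=O], [N]}; |τ_Q| = 2.

Equivalence classes: [M=O], [N].
Quotient map π: X → X/∼ sends M ↦ [M=O], N ↦ [N], O ↦ [M=O].
For each subset V ⊆ X/∼, compute π^{-1}(V) ⊆ X and check whether π^{-1}(V) ∈ τ. V is open in τ_Q iff π^{-1}(V) ∈ τ.
  V = {}: π^{-1}(V) = ∅ ∈ τ ✓.
  V = {[M=O]}: π^{-1}(V) = {M, O} ∉ τ ✗.
  V = {[N]}: π^{-1}(V) = {N} ∉ τ ✗.
  V = {[M=O], [N]}: π^{-1}(V) = {M, N, O} ∈ τ ✓.
Open sets in the quotient: τ_Q = {{}, {[M=O], [N]}} (2 elements).


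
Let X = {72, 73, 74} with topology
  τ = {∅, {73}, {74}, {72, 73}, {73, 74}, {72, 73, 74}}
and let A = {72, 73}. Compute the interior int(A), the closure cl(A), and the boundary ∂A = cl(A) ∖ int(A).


int(A) = {72, 73}, cl(A) = {72, 73}, ∂A = ∅.

Closed sets in (X, τ) are complements of opens:
  closed(X, τ) = {∅, {72}, {74}, {72, 73}, {72, 74}, {72, 73, 74}}.
int(A) = ⋃ {U ∈ τ : U ⊆ A}. Opens contained in A: ∅, {73}, {72, 73}.
Taking the union of these: int(A) = {72, 73}.
cl(A) = ⋂ {C closed : A ⊆ C}. Closed sets containing A: {72, 73}, {72, 73, 74}.
Intersecting these: cl(A) = {72, 73}.
∂A = cl(A) ∖ int(A) = {72, 73} ∖ {72, 73} = ∅.


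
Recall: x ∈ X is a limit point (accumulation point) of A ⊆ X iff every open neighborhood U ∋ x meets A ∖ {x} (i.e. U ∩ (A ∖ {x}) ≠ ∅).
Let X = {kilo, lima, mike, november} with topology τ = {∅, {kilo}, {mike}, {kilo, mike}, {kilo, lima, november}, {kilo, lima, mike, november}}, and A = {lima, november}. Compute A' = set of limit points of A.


A' = {lima, november}

For each x ∈ X, list the open sets U ∈ τ with x ∈ U, then check whether U ∩ (A ∖ {x}) ≠ ∅ for every such U.
  x = kilo: open {kilo} ∋ x has {kilo} ∩ (A ∖ {kilo}) = ∅, so x is NOT a limit point.
  x = lima: opens ∋ x are {kilo, lima, november}, {kilo, lima, mike, november}; each meets A ∖ {lima}, so x IS a limit point.
  x = mike: open {mike} ∋ x has {mike} ∩ (A ∖ {mike}) = ∅, so x is NOT a limit point.
  x = november: opens ∋ x are {kilo, lima, november}, {kilo, lima, mike, november}; each meets A ∖ {november}, so x IS a limit point.
Collecting: A' = {lima, november}.


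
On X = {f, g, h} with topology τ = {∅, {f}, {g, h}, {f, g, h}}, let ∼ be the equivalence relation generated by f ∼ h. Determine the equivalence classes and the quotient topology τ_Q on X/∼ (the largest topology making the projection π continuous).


X/∼ = {[f=h], [g]}; |τ_Q| = 2.

Equivalence classes: [f=h], [g].
Quotient map π: X → X/∼ sends f ↦ [f=h], g ↦ [g], h ↦ [f=h].
For each subset V ⊆ X/∼, compute π^{-1}(V) ⊆ X and check whether π^{-1}(V) ∈ τ. V is open in τ_Q iff π^{-1}(V) ∈ τ.
  V = {}: π^{-1}(V) = ∅ ∈ τ ✓.
  V = {[f=h]}: π^{-1}(V) = {f, h} ∉ τ ✗.
  V = {[g]}: π^{-1}(V) = {g} ∉ τ ✗.
  V = {[f=h], [g]}: π^{-1}(V) = {f, g, h} ∈ τ ✓.
Open sets in the quotient: τ_Q = {{}, {[f=h], [g]}} (2 elements).


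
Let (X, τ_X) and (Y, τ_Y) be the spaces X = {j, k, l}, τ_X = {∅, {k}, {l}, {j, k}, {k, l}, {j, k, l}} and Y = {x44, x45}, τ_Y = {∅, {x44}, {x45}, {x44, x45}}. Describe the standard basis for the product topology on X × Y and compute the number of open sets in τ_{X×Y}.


Basis B = {∅ × ∅, {k} × {x44}, {k} × {x45}, {l} × {x44}, {l} × {x45}, {j, k} × {x44}, {j, k} × {x45}, {k} × {x44, x45}, {k, l} × {x44}, {k, l} × {x45}, {l} × {x44, x45}, {j, k, l} × {x44}, {j, k, l} × {x45}, {j, k} × {x44, x45}, {k, l} × {x44, x45}, {j, k, l} × {x44, x45}}; |τ_{X×Y}| = 36.

Enumerate products U × V with U ∈ τ_X, V ∈ τ_Y (deduplicated):
  ∅ × ∅ = {} (∅)
  {k} × {x44} = {(k,x44)}
  {k} × {x45} = {(k,x45)}
  {l} × {x44} = {(l,x44)}
  {l} × {x45} = {(l,x45)}
  {j, k} × {x44} = {(j,x44), (k,x44)}
  {j, k} × {x45} = {(j,x45), (k,x45)}
  {k} × {x44, x45} = {(k,x44), (k,x45)}
  {k, l} × {x44} = {(k,x44), (l,x44)}
  {k, l} × {x45} = {(k,x45), (l,x45)}
  {l} × {x44, x45} = {(l,x44), (l,x45)}
  {j, k, l} × {x44} = {(j,x44), (k,x44), (l,x44)}
  {j, k, l} × {x45} = {(j,x45), (k,x45), (l,x45)}
  {j, k} × {x44, x45} = {(j,x44), (j,x45), (k,x44), (k,x45)}
  {k, l} × {x44, x45} = {(k,x44), (k,x45), (l,x44), (l,x45)}
  {j, k, l} × {x44, x45} = {(j,x44), (j,x45), (k,x44), (k,x45), (l,x44), (l,x45)}
These 16 distinct sets form the basis B.
Close under arbitrary unions to get τ_{X×Y}; counting gives |τ_{X×Y}| = 36.


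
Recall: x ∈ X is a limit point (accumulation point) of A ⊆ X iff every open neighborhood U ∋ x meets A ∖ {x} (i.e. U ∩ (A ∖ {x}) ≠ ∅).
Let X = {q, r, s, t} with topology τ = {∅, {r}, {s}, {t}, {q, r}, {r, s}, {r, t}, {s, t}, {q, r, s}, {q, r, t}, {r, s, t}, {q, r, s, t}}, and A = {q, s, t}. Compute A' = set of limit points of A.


A' = ∅

For each x ∈ X, list the open sets U ∈ τ with x ∈ U, then check whether U ∩ (A ∖ {x}) ≠ ∅ for every such U.
  x = q: open {q, r} ∋ x has {q, r} ∩ (A ∖ {q}) = ∅, so x is NOT a limit point.
  x = r: open {r} ∋ x has {r} ∩ (A ∖ {r}) = ∅, so x is NOT a limit point.
  x = s: open {s} ∋ x has {s} ∩ (A ∖ {s}) = ∅, so x is NOT a limit point.
  x = t: open {t} ∋ x has {t} ∩ (A ∖ {t}) = ∅, so x is NOT a limit point.
Collecting: A' = ∅.


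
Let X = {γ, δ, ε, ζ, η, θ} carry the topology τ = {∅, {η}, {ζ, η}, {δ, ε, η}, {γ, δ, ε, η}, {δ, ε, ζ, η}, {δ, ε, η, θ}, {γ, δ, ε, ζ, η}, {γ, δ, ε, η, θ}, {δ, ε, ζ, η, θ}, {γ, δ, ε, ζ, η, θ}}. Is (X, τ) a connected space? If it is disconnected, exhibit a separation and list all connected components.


(X, τ) is connected.

Find clopen sets (U ∈ τ with X ∖ U ∈ τ):
  U = ∅, X ∖ U = {γ, δ, ε, ζ, η, θ} — both open, so U is clopen.
  U = {γ, δ, ε, ζ, η, θ}, X ∖ U = ∅ — both open, so U is clopen.
Only trivial clopens (∅ and X) exist, so (X, τ) is connected.
Compute connected components by grouping points that agree on all clopens:
  component: {γ, δ, ε, ζ, η, θ}


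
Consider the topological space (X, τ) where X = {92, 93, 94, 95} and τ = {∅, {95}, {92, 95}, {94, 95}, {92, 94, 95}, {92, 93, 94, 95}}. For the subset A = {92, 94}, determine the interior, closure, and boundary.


int(A) = ∅, cl(A) = {92, 93, 94}, ∂A = {92, 93, 94}.

Closed sets in (X, τ) are complements of opens:
  closed(X, τ) = {∅, {93}, {92, 93}, {93, 94}, {92, 93, 94}, {92, 93, 94, 95}}.
int(A) = ⋃ {U ∈ τ : U ⊆ A}. Opens contained in A: ∅.
Taking the union of these: int(A) = ∅.
cl(A) = ⋂ {C closed : A ⊆ C}. Closed sets containing A: {92, 93, 94}, {92, 93, 94, 95}.
Intersecting these: cl(A) = {92, 93, 94}.
∂A = cl(A) ∖ int(A) = {92, 93, 94} ∖ ∅ = {92, 93, 94}.


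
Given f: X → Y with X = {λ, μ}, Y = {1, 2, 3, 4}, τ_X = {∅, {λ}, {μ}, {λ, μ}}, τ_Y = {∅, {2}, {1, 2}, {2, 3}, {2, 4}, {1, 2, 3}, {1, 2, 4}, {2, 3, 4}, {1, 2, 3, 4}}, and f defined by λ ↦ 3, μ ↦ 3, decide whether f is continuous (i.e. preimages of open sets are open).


f IS continuous.

Compute f^{-1}(U) for each U ∈ τ_Y:
  U = ∅: f^{-1}(U) = ∅ ∈ τ_X ✓.
  U = {2}: f^{-1}(U) = ∅ ∈ τ_X ✓.
  U = {1, 2}: f^{-1}(U) = ∅ ∈ τ_X ✓.
  U = {2, 3}: f^{-1}(U) = {λ, μ} ∈ τ_X ✓.
  U = {2, 4}: f^{-1}(U) = ∅ ∈ τ_X ✓.
  U = {1, 2, 3}: f^{-1}(U) = {λ, μ} ∈ τ_X ✓.
  U = {1, 2, 4}: f^{-1}(U) = ∅ ∈ τ_X ✓.
  U = {2, 3, 4}: f^{-1}(U) = {λ, μ} ∈ τ_X ✓.
  U = {1, 2, 3, 4}: f^{-1}(U) = {λ, μ} ∈ τ_X ✓.
Every preimage lies in τ_X, so f IS continuous.


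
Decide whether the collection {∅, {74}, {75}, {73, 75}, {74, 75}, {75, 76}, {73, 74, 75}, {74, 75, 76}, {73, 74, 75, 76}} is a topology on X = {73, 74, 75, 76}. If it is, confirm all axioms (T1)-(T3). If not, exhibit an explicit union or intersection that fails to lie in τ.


τ is NOT a topology on X.

Axiom (T1): ∅ ∈ τ? Yes; X ∈ τ? Yes.
Axiom (T2/T3): check pairwise unions and intersections of members of τ.
Counterexample for (T2): {73, 75} ∪ {75, 76} = {73, 75, 76} ∉ τ. Therefore τ is NOT a topology.


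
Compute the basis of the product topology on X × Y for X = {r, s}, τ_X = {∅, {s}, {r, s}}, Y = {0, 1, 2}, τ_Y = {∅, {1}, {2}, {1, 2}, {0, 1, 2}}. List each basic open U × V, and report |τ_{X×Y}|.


Basis B = {∅ × ∅, {s} × {1}, {s} × {2}, {r, s} × {1}, {r, s} × {2}, {s} × {1, 2}, {s} × {0, 1, 2}, {r, s} × {1, 2}, {r, s} × {0, 1, 2}}; |τ_{X×Y}| = 14.

Enumerate products U × V with U ∈ τ_X, V ∈ τ_Y (deduplicated):
  ∅ × ∅ = {} (∅)
  {s} × {1} = {(s,1)}
  {s} × {2} = {(s,2)}
  {r, s} × {1} = {(r,1), (s,1)}
  {r, s} × {2} = {(r,2), (s,2)}
  {s} × {1, 2} = {(s,1), (s,2)}
  {s} × {0, 1, 2} = {(s,0), (s,1), (s,2)}
  {r, s} × {1, 2} = {(r,1), (r,2), (s,1), (s,2)}
  {r, s} × {0, 1, 2} = {(r,0), (r,1), (r,2), (s,0), (s,1), (s,2)}
These 9 distinct sets form the basis B.
Close under arbitrary unions to get τ_{X×Y}; counting gives |τ_{X×Y}| = 14.


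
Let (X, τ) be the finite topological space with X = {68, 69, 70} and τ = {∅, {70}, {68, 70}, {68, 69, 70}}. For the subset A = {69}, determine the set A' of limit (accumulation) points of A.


A' = ∅

For each x ∈ X, list the open sets U ∈ τ with x ∈ U, then check whether U ∩ (A ∖ {x}) ≠ ∅ for every such U.
  x = 68: open {68, 70} ∋ x has {68, 70} ∩ (A ∖ {68}) = ∅, so x is NOT a limit point.
  x = 69: open {68, 69, 70} ∋ x has {68, 69, 70} ∩ (A ∖ {69}) = ∅, so x is NOT a limit point.
  x = 70: open {70} ∋ x has {70} ∩ (A ∖ {70}) = ∅, so x is NOT a limit point.
Collecting: A' = ∅.


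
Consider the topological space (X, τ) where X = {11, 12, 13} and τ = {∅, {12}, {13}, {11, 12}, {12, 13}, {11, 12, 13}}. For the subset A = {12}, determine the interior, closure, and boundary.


int(A) = {12}, cl(A) = {11, 12}, ∂A = {11}.

Closed sets in (X, τ) are complements of opens:
  closed(X, τ) = {∅, {11}, {13}, {11, 12}, {11, 13}, {11, 12, 13}}.
int(A) = ⋃ {U ∈ τ : U ⊆ A}. Opens contained in A: ∅, {12}.
Taking the union of these: int(A) = {12}.
cl(A) = ⋂ {C closed : A ⊆ C}. Closed sets containing A: {11, 12}, {11, 12, 13}.
Intersecting these: cl(A) = {11, 12}.
∂A = cl(A) ∖ int(A) = {11, 12} ∖ {12} = {11}.


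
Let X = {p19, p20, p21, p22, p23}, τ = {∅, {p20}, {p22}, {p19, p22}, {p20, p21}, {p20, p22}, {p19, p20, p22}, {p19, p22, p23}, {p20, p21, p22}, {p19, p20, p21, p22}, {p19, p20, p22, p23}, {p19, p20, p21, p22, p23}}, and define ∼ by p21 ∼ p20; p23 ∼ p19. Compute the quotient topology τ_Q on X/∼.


X/∼ = {[p19=p23], [p20=p21], [p22]}; |τ_Q| = 6.

Equivalence classes: [p19=p23], [p20=p21], [p22].
Quotient map π: X → X/∼ sends p19 ↦ [p19=p23], p20 ↦ [p20=p21], p21 ↦ [p20=p21], p22 ↦ [p22], p23 ↦ [p19=p23].
For each subset V ⊆ X/∼, compute π^{-1}(V) ⊆ X and check whether π^{-1}(V) ∈ τ. V is open in τ_Q iff π^{-1}(V) ∈ τ.
  V = {}: π^{-1}(V) = ∅ ∈ τ ✓.
  V = {[p19=p23]}: π^{-1}(V) = {p19, p23} ∉ τ ✗.
  V = {[p20=p21]}: π^{-1}(V) = {p20, p21} ∈ τ ✓.
  V = {[p19=p23], [p20=p21]}: π^{-1}(V) = {p19, p20, p21, p23} ∉ τ ✗.
  V = {[p22]}: π^{-1}(V) = {p22} ∈ τ ✓.
  V = {[p19=p23], [p22]}: π^{-1}(V) = {p19, p22, p23} ∈ τ ✓.
  V = {[p20=p21], [p22]}: π^{-1}(V) = {p20, p21, p22} ∈ τ ✓.
  V = {[p19=p23], [p20=p21], [p22]}: π^{-1}(V) = {p19, p20, p21, p22, p23} ∈ τ ✓.
Open sets in the quotient: τ_Q = {{}, {[p20=p21]}, {[p22]}, {[p19=p23], [p22]}, {[p20=p21], [p22]}, {[p19=p23], [p20=p21], [p22]}} (6 elements).


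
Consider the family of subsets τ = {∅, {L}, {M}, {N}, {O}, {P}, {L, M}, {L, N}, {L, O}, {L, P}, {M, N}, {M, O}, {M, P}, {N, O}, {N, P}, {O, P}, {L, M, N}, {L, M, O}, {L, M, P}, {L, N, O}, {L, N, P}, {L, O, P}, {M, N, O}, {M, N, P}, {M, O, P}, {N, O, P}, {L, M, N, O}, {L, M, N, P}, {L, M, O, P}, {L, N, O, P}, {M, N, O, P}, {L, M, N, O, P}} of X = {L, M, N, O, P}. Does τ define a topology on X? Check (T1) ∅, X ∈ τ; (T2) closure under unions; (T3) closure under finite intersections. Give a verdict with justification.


τ IS a topology on X.

Axiom (T1): ∅ ∈ τ? Yes; X ∈ τ? Yes.
Axiom (T2/T3): check pairwise unions and intersections of members of τ.
All pairwise intersections and unions checked — each lies in τ. Therefore τ satisfies (T1), (T2), (T3): it IS a topology on X.


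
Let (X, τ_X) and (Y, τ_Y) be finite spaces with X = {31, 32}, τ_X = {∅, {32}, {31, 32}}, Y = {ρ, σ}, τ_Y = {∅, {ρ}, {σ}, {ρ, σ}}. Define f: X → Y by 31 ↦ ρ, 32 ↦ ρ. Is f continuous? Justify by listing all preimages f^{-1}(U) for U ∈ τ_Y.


f IS continuous.

Compute f^{-1}(U) for each U ∈ τ_Y:
  U = ∅: f^{-1}(U) = ∅ ∈ τ_X ✓.
  U = {ρ}: f^{-1}(U) = {31, 32} ∈ τ_X ✓.
  U = {σ}: f^{-1}(U) = ∅ ∈ τ_X ✓.
  U = {ρ, σ}: f^{-1}(U) = {31, 32} ∈ τ_X ✓.
Every preimage lies in τ_X, so f IS continuous.


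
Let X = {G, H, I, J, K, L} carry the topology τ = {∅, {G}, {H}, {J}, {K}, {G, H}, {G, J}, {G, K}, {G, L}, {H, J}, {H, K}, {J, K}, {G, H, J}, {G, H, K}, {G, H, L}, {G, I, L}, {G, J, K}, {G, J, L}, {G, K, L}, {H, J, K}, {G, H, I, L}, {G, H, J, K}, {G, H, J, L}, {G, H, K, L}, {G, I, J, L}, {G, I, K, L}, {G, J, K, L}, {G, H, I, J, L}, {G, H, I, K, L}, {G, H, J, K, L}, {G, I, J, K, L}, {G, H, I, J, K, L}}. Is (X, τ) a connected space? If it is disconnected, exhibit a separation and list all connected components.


(X, τ) is disconnected; components = [{H}, {J}, {K}, {G, I, L}].

Find clopen sets (U ∈ τ with X ∖ U ∈ τ):
  U = ∅, X ∖ U = {G, H, I, J, K, L} — both open, so U is clopen.
  U = {H}, X ∖ U = {G, I, J, K, L} — both open, so U is clopen.
  U = {J}, X ∖ U = {G, H, I, K, L} — both open, so U is clopen.
  U = {K}, X ∖ U = {G, H, I, J, L} — both open, so U is clopen.
  U = {H, J}, X ∖ U = {G, I, K, L} — both open, so U is clopen.
  U = {H, K}, X ∖ U = {G, I, J, L} — both open, so U is clopen.
  U = {J, K}, X ∖ U = {G, H, I, L} — both open, so U is clopen.
  U = {G, I, L}, X ∖ U = {H, J, K} — both open, so U is clopen.
  U = {H, J, K}, X ∖ U = {G, I, L} — both open, so U is clopen.
  U = {G, H, I, L}, X ∖ U = {J, K} — both open, so U is clopen.
  U = {G, I, J, L}, X ∖ U = {H, K} — both open, so U is clopen.
  U = {G, I, K, L}, X ∖ U = {H, J} — both open, so U is clopen.
  U = {G, H, I, J, L}, X ∖ U = {K} — both open, so U is clopen.
  U = {G, H, I, K, L}, X ∖ U = {J} — both open, so U is clopen.
  U = {G, I, J, K, L}, X ∖ U = {H} — both open, so U is clopen.
  U = {G, H, I, J, K, L}, X ∖ U = ∅ — both open, so U is clopen.
Nontrivial clopen(s) exist: e.g. {J, K}. So (X, τ) is disconnected.
Compute connected components by grouping points that agree on all clopens:
  component: {H}
  component: {J}
  component: {K}
  component: {G, I, L}


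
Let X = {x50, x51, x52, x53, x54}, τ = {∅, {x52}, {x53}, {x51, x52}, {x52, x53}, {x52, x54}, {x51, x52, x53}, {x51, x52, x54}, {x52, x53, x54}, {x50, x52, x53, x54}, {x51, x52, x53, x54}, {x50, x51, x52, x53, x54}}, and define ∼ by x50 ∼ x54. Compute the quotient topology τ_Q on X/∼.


X/∼ = {[x50=x54], [x51], [x52], [x53]}; |τ_Q| = 8.

Equivalence classes: [x50=x54], [x51], [x52], [x53].
Quotient map π: X → X/∼ sends x50 ↦ [x50=x54], x51 ↦ [x51], x52 ↦ [x52], x53 ↦ [x53], x54 ↦ [x50=x54].
For each subset V ⊆ X/∼, compute π^{-1}(V) ⊆ X and check whether π^{-1}(V) ∈ τ. V is open in τ_Q iff π^{-1}(V) ∈ τ.
  V = {}: π^{-1}(V) = ∅ ∈ τ ✓.
  V = {[x50=x54]}: π^{-1}(V) = {x50, x54} ∉ τ ✗.
  V = {[x51]}: π^{-1}(V) = {x51} ∉ τ ✗.
  V = {[x50=x54], [x51]}: π^{-1}(V) = {x50, x51, x54} ∉ τ ✗.
  V = {[x52]}: π^{-1}(V) = {x52} ∈ τ ✓.
  V = {[x50=x54], [x52]}: π^{-1}(V) = {x50, x52, x54} ∉ τ ✗.
  V = {[x51], [x52]}: π^{-1}(V) = {x51, x52} ∈ τ ✓.
  V = {[x50=x54], [x51], [x52]}: π^{-1}(V) = {x50, x51, x52, x54} ∉ τ ✗.
  V = {[x53]}: π^{-1}(V) = {x53} ∈ τ ✓.
  V = {[x50=x54], [x53]}: π^{-1}(V) = {x50, x53, x54} ∉ τ ✗.
  V = {[x51], [x53]}: π^{-1}(V) = {x51, x53} ∉ τ ✗.
  V = {[x50=x54], [x51], [x53]}: π^{-1}(V) = {x50, x51, x53, x54} ∉ τ ✗.
  V = {[x52], [x53]}: π^{-1}(V) = {x52, x53} ∈ τ ✓.
  V = {[x50=x54], [x52], [x53]}: π^{-1}(V) = {x50, x52, x53, x54} ∈ τ ✓.
  V = {[x51], [x52], [x53]}: π^{-1}(V) = {x51, x52, x53} ∈ τ ✓.
  V = {[x50=x54], [x51], [x52], [x53]}: π^{-1}(V) = {x50, x51, x52, x53, x54} ∈ τ ✓.
Open sets in the quotient: τ_Q = {{}, {[x52]}, {[x51], [x52]}, {[x53]}, {[x52], [x53]}, {[x50=x54], [x52], [x53]}, {[x51], [x52], [x53]}, {[x50=x54], [x51], [x52], [x53]}} (8 elements).


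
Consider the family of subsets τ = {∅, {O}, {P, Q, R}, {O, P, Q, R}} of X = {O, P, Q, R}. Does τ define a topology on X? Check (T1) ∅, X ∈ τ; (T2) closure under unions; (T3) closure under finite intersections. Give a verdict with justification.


τ IS a topology on X.

Axiom (T1): ∅ ∈ τ? Yes; X ∈ τ? Yes.
Axiom (T2/T3): check pairwise unions and intersections of members of τ.
All pairwise intersections and unions checked — each lies in τ. Therefore τ satisfies (T1), (T2), (T3): it IS a topology on X.


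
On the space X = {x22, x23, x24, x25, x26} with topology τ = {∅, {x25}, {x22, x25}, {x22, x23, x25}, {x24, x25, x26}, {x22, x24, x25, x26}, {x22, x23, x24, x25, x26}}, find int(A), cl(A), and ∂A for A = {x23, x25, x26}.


int(A) = {x25}, cl(A) = {x22, x23, x24, x25, x26}, ∂A = {x22, x23, x24, x26}.

Closed sets in (X, τ) are complements of opens:
  closed(X, τ) = {∅, {x23}, {x22, x23}, {x24, x26}, {x23, x24, x26}, {x22, x23, x24, x26}, {x22, x23, x24, x25, x26}}.
int(A) = ⋃ {U ∈ τ : U ⊆ A}. Opens contained in A: ∅, {x25}.
Taking the union of these: int(A) = {x25}.
cl(A) = ⋂ {C closed : A ⊆ C}. Closed sets containing A: {x22, x23, x24, x25, x26}.
Intersecting these: cl(A) = {x22, x23, x24, x25, x26}.
∂A = cl(A) ∖ int(A) = {x22, x23, x24, x25, x26} ∖ {x25} = {x22, x23, x24, x26}.


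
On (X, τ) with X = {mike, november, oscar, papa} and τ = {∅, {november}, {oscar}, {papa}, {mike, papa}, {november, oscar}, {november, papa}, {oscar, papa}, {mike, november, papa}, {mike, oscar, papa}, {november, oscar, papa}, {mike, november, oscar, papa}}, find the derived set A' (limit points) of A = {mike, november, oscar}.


A' = ∅

For each x ∈ X, list the open sets U ∈ τ with x ∈ U, then check whether U ∩ (A ∖ {x}) ≠ ∅ for every such U.
  x = mike: open {mike, papa} ∋ x has {mike, papa} ∩ (A ∖ {mike}) = ∅, so x is NOT a limit point.
  x = november: open {november} ∋ x has {november} ∩ (A ∖ {november}) = ∅, so x is NOT a limit point.
  x = oscar: open {oscar} ∋ x has {oscar} ∩ (A ∖ {oscar}) = ∅, so x is NOT a limit point.
  x = papa: open {papa} ∋ x has {papa} ∩ (A ∖ {papa}) = ∅, so x is NOT a limit point.
Collecting: A' = ∅.


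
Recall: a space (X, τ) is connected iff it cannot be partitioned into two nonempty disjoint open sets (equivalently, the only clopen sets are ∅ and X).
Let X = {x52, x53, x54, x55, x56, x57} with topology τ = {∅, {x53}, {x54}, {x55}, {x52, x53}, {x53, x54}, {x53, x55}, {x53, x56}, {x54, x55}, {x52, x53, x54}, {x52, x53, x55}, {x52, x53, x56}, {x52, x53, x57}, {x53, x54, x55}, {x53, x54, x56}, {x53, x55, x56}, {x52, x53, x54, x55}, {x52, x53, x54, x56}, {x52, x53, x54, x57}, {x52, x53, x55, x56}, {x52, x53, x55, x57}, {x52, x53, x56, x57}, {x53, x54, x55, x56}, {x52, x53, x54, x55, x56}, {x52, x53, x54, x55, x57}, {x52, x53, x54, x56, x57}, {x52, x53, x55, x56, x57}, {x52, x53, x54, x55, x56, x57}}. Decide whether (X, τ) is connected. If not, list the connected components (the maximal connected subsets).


(X, τ) is disconnected; components = [{x54}, {x55}, {x52, x53, x56, x57}].

Find clopen sets (U ∈ τ with X ∖ U ∈ τ):
  U = ∅, X ∖ U = {x52, x53, x54, x55, x56, x57} — both open, so U is clopen.
  U = {x54}, X ∖ U = {x52, x53, x55, x56, x57} — both open, so U is clopen.
  U = {x55}, X ∖ U = {x52, x53, x54, x56, x57} — both open, so U is clopen.
  U = {x54, x55}, X ∖ U = {x52, x53, x56, x57} — both open, so U is clopen.
  U = {x52, x53, x56, x57}, X ∖ U = {x54, x55} — both open, so U is clopen.
  U = {x52, x53, x54, x56, x57}, X ∖ U = {x55} — both open, so U is clopen.
  U = {x52, x53, x55, x56, x57}, X ∖ U = {x54} — both open, so U is clopen.
  U = {x52, x53, x54, x55, x56, x57}, X ∖ U = ∅ — both open, so U is clopen.
Nontrivial clopen(s) exist: e.g. {x52, x53, x54, x56, x57}. So (X, τ) is disconnected.
Compute connected components by grouping points that agree on all clopens:
  component: {x54}
  component: {x55}
  component: {x52, x53, x56, x57}


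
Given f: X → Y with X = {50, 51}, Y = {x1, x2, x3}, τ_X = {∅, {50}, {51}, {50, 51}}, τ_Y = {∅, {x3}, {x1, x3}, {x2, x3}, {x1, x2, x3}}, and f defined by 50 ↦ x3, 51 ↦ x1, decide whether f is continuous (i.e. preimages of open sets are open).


f IS continuous.

Compute f^{-1}(U) for each U ∈ τ_Y:
  U = ∅: f^{-1}(U) = ∅ ∈ τ_X ✓.
  U = {x3}: f^{-1}(U) = {50} ∈ τ_X ✓.
  U = {x1, x3}: f^{-1}(U) = {50, 51} ∈ τ_X ✓.
  U = {x2, x3}: f^{-1}(U) = {50} ∈ τ_X ✓.
  U = {x1, x2, x3}: f^{-1}(U) = {50, 51} ∈ τ_X ✓.
Every preimage lies in τ_X, so f IS continuous.


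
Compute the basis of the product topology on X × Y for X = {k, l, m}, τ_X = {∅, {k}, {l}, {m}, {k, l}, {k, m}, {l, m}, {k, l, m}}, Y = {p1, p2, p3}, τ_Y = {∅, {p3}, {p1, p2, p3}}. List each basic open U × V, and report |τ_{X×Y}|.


Basis B = {∅ × ∅, {k} × {p3}, {l} × {p3}, {m} × {p3}, {k, l} × {p3}, {k, m} × {p3}, {l, m} × {p3}, {k} × {p1, p2, p3}, {k, l, m} × {p3}, {l} × {p1, p2, p3}, {m} × {p1, p2, p3}, {k, l} × {p1, p2, p3}, {k, m} × {p1, p2, p3}, {l, m} × {p1, p2, p3}, {k, l, m} × {p1, p2, p3}}; |τ_{X×Y}| = 27.

Enumerate products U × V with U ∈ τ_X, V ∈ τ_Y (deduplicated):
  ∅ × ∅ = {} (∅)
  {k} × {p3} = {(k,p3)}
  {l} × {p3} = {(l,p3)}
  {m} × {p3} = {(m,p3)}
  {k, l} × {p3} = {(k,p3), (l,p3)}
  {k, m} × {p3} = {(k,p3), (m,p3)}
  {l, m} × {p3} = {(l,p3), (m,p3)}
  {k} × {p1, p2, p3} = {(k,p1), (k,p2), (k,p3)}
  {k, l, m} × {p3} = {(k,p3), (l,p3), (m,p3)}
  {l} × {p1, p2, p3} = {(l,p1), (l,p2), (l,p3)}
  {m} × {p1, p2, p3} = {(m,p1), (m,p2), (m,p3)}
  {k, l} × {p1, p2, p3} = {(k,p1), (k,p2), (k,p3), (l,p1), (l,p2), (l,p3)}
  {k, m} × {p1, p2, p3} = {(k,p1), (k,p2), (k,p3), (m,p1), (m,p2), (m,p3)}
  {l, m} × {p1, p2, p3} = {(l,p1), (l,p2), (l,p3), (m,p1), (m,p2), (m,p3)}
  {k, l, m} × {p1, p2, p3} = {(k,p1), (k,p2), (k,p3), (l,p1), (l,p2), (l,p3), (m,p1), (m,p2), (m,p3)}
These 15 distinct sets form the basis B.
Close under arbitrary unions to get τ_{X×Y}; counting gives |τ_{X×Y}| = 27.


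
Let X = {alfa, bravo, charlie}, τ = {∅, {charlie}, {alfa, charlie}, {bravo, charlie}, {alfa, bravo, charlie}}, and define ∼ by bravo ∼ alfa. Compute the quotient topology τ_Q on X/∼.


X/∼ = {[alfa=bravo], [charlie]}; |τ_Q| = 3.

Equivalence classes: [alfa=bravo], [charlie].
Quotient map π: X → X/∼ sends alfa ↦ [alfa=bravo], bravo ↦ [alfa=bravo], charlie ↦ [charlie].
For each subset V ⊆ X/∼, compute π^{-1}(V) ⊆ X and check whether π^{-1}(V) ∈ τ. V is open in τ_Q iff π^{-1}(V) ∈ τ.
  V = {}: π^{-1}(V) = ∅ ∈ τ ✓.
  V = {[alfa=bravo]}: π^{-1}(V) = {alfa, bravo} ∉ τ ✗.
  V = {[charlie]}: π^{-1}(V) = {charlie} ∈ τ ✓.
  V = {[alfa=bravo], [charlie]}: π^{-1}(V) = {alfa, bravo, charlie} ∈ τ ✓.
Open sets in the quotient: τ_Q = {{}, {[charlie]}, {[alfa=bravo], [charlie]}} (3 elements).


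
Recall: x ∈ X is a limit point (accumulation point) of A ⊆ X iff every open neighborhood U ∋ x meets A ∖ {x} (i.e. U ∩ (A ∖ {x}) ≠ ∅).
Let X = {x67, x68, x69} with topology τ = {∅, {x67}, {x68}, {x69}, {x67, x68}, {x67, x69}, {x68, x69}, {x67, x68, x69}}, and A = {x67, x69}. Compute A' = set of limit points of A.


A' = ∅

For each x ∈ X, list the open sets U ∈ τ with x ∈ U, then check whether U ∩ (A ∖ {x}) ≠ ∅ for every such U.
  x = x67: open {x67} ∋ x has {x67} ∩ (A ∖ {x67}) = ∅, so x is NOT a limit point.
  x = x68: open {x68} ∋ x has {x68} ∩ (A ∖ {x68}) = ∅, so x is NOT a limit point.
  x = x69: open {x69} ∋ x has {x69} ∩ (A ∖ {x69}) = ∅, so x is NOT a limit point.
Collecting: A' = ∅.


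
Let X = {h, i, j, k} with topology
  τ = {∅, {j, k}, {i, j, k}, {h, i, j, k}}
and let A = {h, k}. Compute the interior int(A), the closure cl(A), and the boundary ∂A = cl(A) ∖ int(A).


int(A) = ∅, cl(A) = {h, i, j, k}, ∂A = {h, i, j, k}.

Closed sets in (X, τ) are complements of opens:
  closed(X, τ) = {∅, {h}, {h, i}, {h, i, j, k}}.
int(A) = ⋃ {U ∈ τ : U ⊆ A}. Opens contained in A: ∅.
Taking the union of these: int(A) = ∅.
cl(A) = ⋂ {C closed : A ⊆ C}. Closed sets containing A: {h, i, j, k}.
Intersecting these: cl(A) = {h, i, j, k}.
∂A = cl(A) ∖ int(A) = {h, i, j, k} ∖ ∅ = {h, i, j, k}.


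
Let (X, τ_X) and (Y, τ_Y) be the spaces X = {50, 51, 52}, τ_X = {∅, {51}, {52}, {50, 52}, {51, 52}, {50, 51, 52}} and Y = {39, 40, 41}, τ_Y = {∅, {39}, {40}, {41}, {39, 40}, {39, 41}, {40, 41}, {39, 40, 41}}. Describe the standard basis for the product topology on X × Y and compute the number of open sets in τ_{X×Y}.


Basis B = {∅ × ∅, {51} × {39}, {51} × {40}, {51} × {41}, {52} × {39}, {52} × {40}, {52} × {41}, {50, 52} × {39}, {50, 52} × {40}, {50, 52} × {41}, {51} × {39, 40}, {51} × {39, 41}, {51, 52} × {39}, {51} × {40, 41}, {51, 52} × {40}, {51, 52} × {41}, {52} × {39, 40}, {52} × {39, 41}, {52} × {40, 41}, {50, 51, 52} × {39}, {50, 51, 52} × {40}, {50, 51, 52} × {41}, {51} × {39, 40, 41}, {52} × {39, 40, 41}, {50, 52} × {39, 40}, {50, 52} × {39, 41}, {50, 52} × {40, 41}, {51, 52} × {39, 40}, {51, 52} × {39, 41}, {51, 52} × {40, 41}, {50, 52} × {39, 40, 41}, {50, 51, 52} × {39, 40}, {50, 51, 52} × {39, 41}, {50, 51, 52} × {40, 41}, {51, 52} × {39, 40, 41}, {50, 51, 52} × {39, 40, 41}}; |τ_{X×Y}| = 216.

Enumerate products U × V with U ∈ τ_X, V ∈ τ_Y (deduplicated):
  ∅ × ∅ = {} (∅)
  {51} × {39} = {(51,39)}
  {51} × {40} = {(51,40)}
  {51} × {41} = {(51,41)}
  {52} × {39} = {(52,39)}
  {52} × {40} = {(52,40)}
  {52} × {41} = {(52,41)}
  {50, 52} × {39} = {(50,39), (52,39)}
  {50, 52} × {40} = {(50,40), (52,40)}
  {50, 52} × {41} = {(50,41), (52,41)}
  {51} × {39, 40} = {(51,39), (51,40)}
  {51} × {39, 41} = {(51,39), (51,41)}
  {51, 52} × {39} = {(51,39), (52,39)}
  {51} × {40, 41} = {(51,40), (51,41)}
  {51, 52} × {40} = {(51,40), (52,40)}
  {51, 52} × {41} = {(51,41), (52,41)}
  {52} × {39, 40} = {(52,39), (52,40)}
  {52} × {39, 41} = {(52,39), (52,41)}
  {52} × {40, 41} = {(52,40), (52,41)}
  {50, 51, 52} × {39} = {(50,39), (51,39), (52,39)}
  {50, 51, 52} × {40} = {(50,40), (51,40), (52,40)}
  {50, 51, 52} × {41} = {(50,41), (51,41), (52,41)}
  {51} × {39, 40, 41} = {(51,39), (51,40), (51,41)}
  {52} × {39, 40, 41} = {(52,39), (52,40), (52,41)}
  {50, 52} × {39, 40} = {(50,39), (50,40), (52,39), (52,40)}
  {50, 52} × {39, 41} = {(50,39), (50,41), (52,39), (52,41)}
  {50, 52} × {40, 41} = {(50,40), (50,41), (52,40), (52,41)}
  {51, 52} × {39, 40} = {(51,39), (51,40), (52,39), (52,40)}
  {51, 52} × {39, 41} = {(51,39), (51,41), (52,39), (52,41)}
  {51, 52} × {40, 41} = {(51,40), (51,41), (52,40), (52,41)}
  {50, 52} × {39, 40, 41} = {(50,39), (50,40), (50,41), (52,39), (52,40), (52,41)}
  {50, 51, 52} × {39, 40} = {(50,39), (50,40), (51,39), (51,40), (52,39), (52,40)}
  {50, 51, 52} × {39, 41} = {(50,39), (50,41), (51,39), (51,41), (52,39), (52,41)}
  {50, 51, 52} × {40, 41} = {(50,40), (50,41), (51,40), (51,41), (52,40), (52,41)}
  {51, 52} × {39, 40, 41} = {(51,39), (51,40), (51,41), (52,39), (52,40), (52,41)}
  {50, 51, 52} × {39, 40, 41} = {(50,39), (50,40), (50,41), (51,39), (51,40), (51,41), (52,39), (52,40), (52,41)}
These 36 distinct sets form the basis B.
Close under arbitrary unions to get τ_{X×Y}; counting gives |τ_{X×Y}| = 216.
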